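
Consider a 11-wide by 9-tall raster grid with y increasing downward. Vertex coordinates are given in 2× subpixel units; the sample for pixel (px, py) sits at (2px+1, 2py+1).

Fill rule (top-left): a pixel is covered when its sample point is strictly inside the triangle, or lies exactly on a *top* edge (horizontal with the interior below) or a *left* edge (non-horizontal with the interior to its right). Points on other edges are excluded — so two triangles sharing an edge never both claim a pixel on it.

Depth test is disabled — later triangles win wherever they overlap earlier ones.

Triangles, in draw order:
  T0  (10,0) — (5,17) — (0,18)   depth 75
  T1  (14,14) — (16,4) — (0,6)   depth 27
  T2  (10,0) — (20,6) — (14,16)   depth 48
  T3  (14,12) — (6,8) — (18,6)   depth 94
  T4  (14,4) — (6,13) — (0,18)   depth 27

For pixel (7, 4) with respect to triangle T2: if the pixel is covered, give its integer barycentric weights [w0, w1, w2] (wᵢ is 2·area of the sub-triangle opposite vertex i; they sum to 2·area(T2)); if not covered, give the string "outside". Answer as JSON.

T0:
  2·area = 80
  edge (10, 0)→(5, 17): d=(-5,17) right/bottom  bias=-1
  edge (5, 17)→(0, 18): d=(-5,1) right/bottom  bias=-1
  edge (0, 18)→(10, 0): d=(10,-18) top-left  bias=+0
    (4,1)@(9, 3): e=[2,66,12] → #
    (5,1)@(11, 3): e=[-32,64,48] → ·
    (4,2)@(9, 5): e=[-8,56,32] → ·
    (3,3)@(7, 7): e=[16,48,16] → #
    (4,3)@(9, 7): e=[-18,46,52] → ·
    (2,4)@(5, 9): e=[40,40,0] → #  [on edge]
    (4,4)@(9, 9): e=[-28,36,72] → ·
    (2,5)@(5, 11): e=[30,30,20] → #
    (3,5)@(7, 11): e=[-4,28,56] → ·
    (1,6)@(3, 13): e=[54,22,4] → #
    (3,6)@(7, 13): e=[-14,18,76] → ·
    (1,7)@(3, 15): e=[44,12,24] → #
    (7,7)@(15, 15): e=[-160,0,240] → ·  [on edge]
    (2,8)@(5, 17): e=[0,0,80] → ·  [on edge]
  covered (11 px):
    · · · · · · · · · · ·
    · · · · # · · · · · ·
    · · · · · · · · · · ·
    · · · # · · · · · · ·
    · · # # · · · · · · ·
    · · # · · · · · · · ·
    · # # · · · · · · · ·
    · # # · · · · · · · ·
    # # · · · · · · · · ·
T1:
  2·area = 156  (B↔C swapped to make it positive)
  edge (14, 14)→(0, 6): d=(-14,-8) top-left  bias=+0
  edge (0, 6)→(16, 4): d=(16,-2) top-left  bias=+0
  edge (16, 4)→(14, 14): d=(-2,10) right/bottom  bias=-1
    (4,2)@(9, 5): e=[86,2,68] → #
    (5,2)@(11, 5): e=[102,6,48] → #
    (6,2)@(13, 5): e=[118,10,28] → #
    (7,2)@(15, 5): e=[134,14,8] → #
    (8,2)@(17, 5): e=[150,18,-12] → ·
    (1,3)@(3, 7): e=[10,22,124] → #
    (2,3)@(5, 7): e=[26,26,104] → #
    (3,3)@(7, 7): e=[42,30,84] → #
    (8,3)@(17, 7): e=[122,50,-16] → ·
    (1,4)@(3, 9): e=[-18,54,120] → ·
    (2,4)@(5, 9): e=[-2,58,100] → ·
    (3,4)@(7, 9): e=[14,62,80] → #
    (7,4)@(15, 9): e=[78,78,0] → ·  [on edge]
  covered (19 px):
    · · · · · · · · · · ·
    · · · · · · · · · · ·
    · · · · # # # # · · ·
    · # # # # # # # · · ·
    · · · # # # # · · · ·
    · · · · # # # · · · ·
    · · · · · · # · · · ·
    · · · · · · · · · · ·
    · · · · · · · · · · ·
T2:
  2·area = 136
  edge (10, 0)→(20, 6): d=(10,6) right/bottom  bias=-1
  edge (20, 6)→(14, 16): d=(-6,10) right/bottom  bias=-1
  edge (14, 16)→(10, 0): d=(-4,-16) top-left  bias=+0
    (5,0)@(11, 1): e=[4,120,12] → #
    (6,0)@(13, 1): e=[-8,100,44] → ·
    (5,1)@(11, 3): e=[24,108,4] → #
    (6,1)@(13, 3): e=[12,88,36] → #
    (7,1)@(15, 3): e=[0,68,68] → ·  [on edge]
    (5,2)@(11, 5): e=[44,96,-4] → ·
    (6,2)@(13, 5): e=[32,76,28] → #
    (7,2)@(15, 5): e=[20,56,60] → #
    (8,2)@(17, 5): e=[8,36,92] → #
    (9,2)@(19, 5): e=[-4,16,124] → ·
    (6,3)@(13, 7): e=[52,64,20] → #
    (9,3)@(19, 7): e=[16,4,116] → #
    (8,5)@(17, 11): e=[68,0,68] → ·  [on edge]
  covered (16 px):
    · · · · · # · · · · ·
    · · · · · # # · · · ·
    · · · · · · # # # · ·
    · · · · · · # # # # ·
    · · · · · · # # # · ·
    · · · · · · # # · · ·
    · · · · · · · # · · ·
    · · · · · · · · · · ·
    · · · · · · · · · · ·
T3:
  2·area = 64
  edge (14, 12)→(6, 8): d=(-8,-4) top-left  bias=+0
  edge (6, 8)→(18, 6): d=(12,-2) top-left  bias=+0
  edge (18, 6)→(14, 12): d=(-4,6) right/bottom  bias=-1
    (6,3)@(13, 7): e=[36,2,26] → #
    (7,3)@(15, 7): e=[44,6,14] → #
    (8,3)@(17, 7): e=[52,10,2] → #
    (9,3)@(19, 7): e=[60,14,-10] → ·
    (4,4)@(9, 9): e=[4,18,42] → #
    (5,4)@(11, 9): e=[12,22,30] → #
    (8,4)@(17, 9): e=[36,34,-6] → ·
    (4,5)@(9, 11): e=[-12,42,34] → ·
    (5,5)@(11, 11): e=[-4,46,22] → ·
    (6,5)@(13, 11): e=[4,50,10] → #
    (7,5)@(15, 11): e=[12,54,-2] → ·
    (6,6)@(13, 13): e=[-12,74,2] → ·
  covered (8 px):
    · · · · · · · · · · ·
    · · · · · · · · · · ·
    · · · · · · · · · · ·
    · · · · · · # # # · ·
    · · · · # # # # · · ·
    · · · · · · # · · · ·
    · · · · · · · · · · ·
    · · · · · · · · · · ·
    · · · · · · · · · · ·
T4:
  2·area = 14
  edge (14, 4)→(6, 13): d=(-8,9) right/bottom  bias=-1
  edge (6, 13)→(0, 18): d=(-6,5) right/bottom  bias=-1
  edge (0, 18)→(14, 4): d=(14,-14) top-left  bias=+0
    (8,0)@(17, 1): e=[-3,17,0] → ·  [on edge]
    (7,1)@(15, 3): e=[-1,15,0] → ·  [on edge]
    (6,2)@(13, 5): e=[1,13,0] → #  [on edge]
    (7,2)@(15, 5): e=[-17,3,28] → ·
    (5,3)@(11, 7): e=[3,11,0] → #  [on edge]
    (6,3)@(13, 7): e=[-15,1,28] → ·
    (4,4)@(9, 9): e=[5,9,0] → #  [on edge]
    (5,4)@(11, 9): e=[-13,-1,28] → ·
    (3,5)@(7, 11): e=[7,7,0] → #  [on edge]
    (4,5)@(9, 11): e=[-11,-3,28] → ·
    (2,6)@(5, 13): e=[9,5,0] → #  [on edge]
    (3,6)@(7, 13): e=[-9,-5,28] → ·
    (1,7)@(3, 15): e=[11,3,0] → #  [on edge]
    (0,8)@(1, 17): e=[13,1,0] → #  [on edge]
  covered (7 px):
    · · · · · · · · · · ·
    · · · · · · · · · · ·
    · · · · · · # · · · ·
    · · · · · # · · · · ·
    · · · · # · · · · · ·
    · · · # · · · · · · ·
    · · # · · · · · · · ·
    · # · · · · · · · · ·
    # · · · · · · · · · ·

Answer: [32,44,60]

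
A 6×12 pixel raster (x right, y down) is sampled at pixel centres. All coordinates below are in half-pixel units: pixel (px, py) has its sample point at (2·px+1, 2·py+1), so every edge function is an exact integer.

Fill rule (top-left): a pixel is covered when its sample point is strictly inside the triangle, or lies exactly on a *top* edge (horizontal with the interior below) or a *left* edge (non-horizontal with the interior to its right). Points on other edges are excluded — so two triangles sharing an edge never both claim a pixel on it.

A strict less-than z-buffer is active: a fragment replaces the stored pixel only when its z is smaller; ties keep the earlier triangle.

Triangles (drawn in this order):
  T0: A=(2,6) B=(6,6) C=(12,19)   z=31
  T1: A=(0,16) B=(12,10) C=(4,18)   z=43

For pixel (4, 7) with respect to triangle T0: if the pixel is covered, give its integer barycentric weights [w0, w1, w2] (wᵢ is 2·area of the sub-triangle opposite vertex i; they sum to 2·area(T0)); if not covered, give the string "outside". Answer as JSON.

T0:
  2·area = 52
  edge (2, 6)→(6, 6): d=(4,0) top-left  bias=+0
  edge (6, 6)→(12, 19): d=(6,13) right/bottom  bias=-1
  edge (12, 19)→(2, 6): d=(-10,-13) top-left  bias=+0
    (1,3)@(3, 7): e=[4,45,3] → #
    (2,3)@(5, 7): e=[4,19,29] → #
    (3,3)@(7, 7): e=[4,-7,55] → ·
    (1,4)@(3, 9): e=[12,57,-17] → ·
    (2,4)@(5, 9): e=[12,31,9] → #
    (3,4)@(7, 9): e=[12,5,35] → #
    (4,4)@(9, 9): e=[12,-21,61] → ·
    (2,5)@(5, 11): e=[20,43,-11] → ·
    (3,5)@(7, 11): e=[20,17,15] → #
    (4,5)@(9, 11): e=[20,-9,41] → ·
    (3,6)@(7, 13): e=[28,29,-5] → ·
    (4,6)@(9, 13): e=[28,3,21] → #
  covered (8 px):
    · · · · · ·
    · · · · · ·
    · · · · · ·
    · # # · · ·
    · · # # · ·
    · · · # · ·
    · · · · # ·
    · · · · # ·
    · · · · · #
    · · · · · ·
    · · · · · ·
    · · · · · ·
T1:
  2·area = 48
  edge (0, 16)→(12, 10): d=(12,-6) top-left  bias=+0
  edge (12, 10)→(4, 18): d=(-8,8) right/bottom  bias=-1
  edge (4, 18)→(0, 16): d=(-4,-2) top-left  bias=+0
    (5,5)@(11, 11): e=[6,0,42] → ·  [on edge]
    (3,6)@(7, 13): e=[6,16,26] → #
    (4,6)@(9, 13): e=[18,0,30] → ·  [on edge]
    (1,7)@(3, 15): e=[6,32,10] → #
    (2,7)@(5, 15): e=[18,16,14] → #
    (3,7)@(7, 15): e=[30,0,18] → ·  [on edge]
    (1,8)@(3, 17): e=[30,16,2] → #
    (2,8)@(5, 17): e=[42,0,6] → ·  [on edge]
    (1,9)@(3, 19): e=[54,0,-6] → ·  [on edge]
    (0,10)@(1, 21): e=[66,0,-18] → ·  [on edge]
  covered (4 px):
    · · · · · ·
    · · · · · ·
    · · · · · ·
    · · · · · ·
    · · · · · ·
    · · · · · ·
    · · · # · ·
    · # # · · ·
    · # · · · ·
    · · · · · ·
    · · · · · ·
    · · · · · ·

Answer: [15,1,36]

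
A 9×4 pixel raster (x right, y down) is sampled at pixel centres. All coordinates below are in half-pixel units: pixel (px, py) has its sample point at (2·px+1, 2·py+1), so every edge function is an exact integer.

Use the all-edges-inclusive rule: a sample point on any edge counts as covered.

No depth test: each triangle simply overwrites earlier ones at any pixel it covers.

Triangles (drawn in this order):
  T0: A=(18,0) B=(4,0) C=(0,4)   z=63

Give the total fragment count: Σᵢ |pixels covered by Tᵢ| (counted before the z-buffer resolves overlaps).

T0:
  2·area = 56  (B↔C swapped to make it positive)
  edge (18, 0)→(0, 4): d=(-18,4) inclusive
  edge (0, 4)→(4, 0): d=(4,-4) inclusive
  edge (4, 0)→(18, 0): d=(14,0) inclusive
    (1,0)@(3, 1): e=[42,0,14] → █  [on edge]
    (2,0)@(5, 1): e=[34,8,14] → █
    (3,0)@(7, 1): e=[26,16,14] → █
    (4,0)@(9, 1): e=[18,24,14] → █
    (5,0)@(11, 1): e=[10,32,14] → █
    (6,0)@(13, 1): e=[2,40,14] → █
    (7,0)@(15, 1): e=[-6,48,14] → ·
    (0,1)@(1, 3): e=[14,0,42] → █  [on edge]
    (2,1)@(5, 3): e=[-2,16,42] → ·
    (3,1)@(7, 3): e=[-10,24,42] → ·
    (4,1)@(9, 3): e=[-18,32,42] → ·
    (5,1)@(11, 3): e=[-26,40,42] → ·
  covered (8 px):
    · █ █ █ █ █ █ · ·
    █ █ · · · · · · ·
    · · · · · · · · ·
    · · · · · · · · ·

Result: 8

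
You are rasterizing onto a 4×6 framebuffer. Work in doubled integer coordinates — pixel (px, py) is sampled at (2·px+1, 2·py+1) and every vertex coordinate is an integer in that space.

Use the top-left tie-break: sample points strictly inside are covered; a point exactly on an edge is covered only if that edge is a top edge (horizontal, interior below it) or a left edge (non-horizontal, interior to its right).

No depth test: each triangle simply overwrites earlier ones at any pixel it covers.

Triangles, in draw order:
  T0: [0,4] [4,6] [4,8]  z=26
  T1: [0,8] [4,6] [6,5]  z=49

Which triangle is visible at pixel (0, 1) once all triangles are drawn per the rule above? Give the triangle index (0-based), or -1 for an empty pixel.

T0:
  2·area = 8
  edge (0, 4)→(4, 6): d=(4,2) right/bottom  bias=-1
  edge (4, 6)→(4, 8): d=(0,2) right/bottom  bias=-1
  edge (4, 8)→(0, 4): d=(-4,-4) top-left  bias=+0
    (0,2)@(1, 5): e=[2,6,0] → #  [on edge]
    (1,2)@(3, 5): e=[-2,2,8] → ·
    (0,3)@(1, 7): e=[10,6,-8] → ·
    (1,3)@(3, 7): e=[6,2,0] → #  [on edge]
    (2,3)@(5, 7): e=[2,-2,8] → ·
    (1,4)@(3, 9): e=[14,2,-8] → ·
    (2,4)@(5, 9): e=[10,-2,0] → ·  [on edge]
    (3,5)@(7, 11): e=[14,-6,0] → ·  [on edge]
  covered (2 px):
    · · · ·
    · · · ·
    # · · ·
    · # · ·
    · · · ·
    · · · ·
T1:
  degenerate (2·area = 0) — covers nothing

Z-buffer (winner per pixel, '.' = empty):
  . . . .
  . . . .
  0 . . .
  . 0 . .
  . . . .
  . . . .

Result: -1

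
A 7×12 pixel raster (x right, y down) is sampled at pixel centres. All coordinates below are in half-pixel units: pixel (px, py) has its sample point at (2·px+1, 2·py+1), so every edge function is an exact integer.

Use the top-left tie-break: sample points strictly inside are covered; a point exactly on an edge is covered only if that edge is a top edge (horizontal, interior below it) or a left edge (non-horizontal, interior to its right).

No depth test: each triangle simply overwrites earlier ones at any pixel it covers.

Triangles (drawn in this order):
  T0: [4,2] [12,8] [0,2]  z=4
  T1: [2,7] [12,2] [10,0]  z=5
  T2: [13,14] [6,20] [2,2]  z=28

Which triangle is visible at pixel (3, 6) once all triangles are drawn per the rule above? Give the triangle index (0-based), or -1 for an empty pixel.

T0:
  2·area = 24
  edge (4, 2)→(12, 8): d=(8,6) right/bottom  bias=-1
  edge (12, 8)→(0, 2): d=(-12,-6) top-left  bias=+0
  edge (0, 2)→(4, 2): d=(4,0) top-left  bias=+0
    (1,1)@(3, 3): e=[14,6,4] → █
    (2,1)@(5, 3): e=[2,18,4] → █
    (3,1)@(7, 3): e=[-10,30,4] → ·
    (1,2)@(3, 5): e=[30,-18,12] → ·
    (2,2)@(5, 5): e=[18,-6,12] → ·
    (3,2)@(7, 5): e=[6,6,12] → █
    (4,2)@(9, 5): e=[-6,18,12] → ·
    (3,3)@(7, 7): e=[22,-18,20] → ·
  covered (3 px):
    · · · · · · ·
    · █ █ · · · ·
    · · · █ · · ·
    · · · · · · ·
    · · · · · · ·
    · · · · · · ·
    · · · · · · ·
    · · · · · · ·
    · · · · · · ·
    · · · · · · ·
    · · · · · · ·
    · · · · · · ·
T1:
  2·area = 30  (B↔C swapped to make it positive)
  edge (2, 7)→(10, 0): d=(8,-7) top-left  bias=+0
  edge (10, 0)→(12, 2): d=(2,2) right/bottom  bias=-1
  edge (12, 2)→(2, 7): d=(-10,5) right/bottom  bias=-1
    (4,0)@(9, 1): e=[1,4,25] → █
    (5,0)@(11, 1): e=[15,0,15] → ·  [on edge]
    (3,1)@(7, 3): e=[3,12,15] → █
    (5,1)@(11, 3): e=[31,4,-5] → ·
    (6,1)@(13, 3): e=[45,0,-15] → ·  [on edge]
    (2,2)@(5, 5): e=[5,20,5] → █
    (3,2)@(7, 5): e=[19,16,-5] → ·
    (4,2)@(9, 5): e=[33,12,-15] → ·
    (2,3)@(5, 7): e=[21,24,-15] → ·
  covered (4 px):
    · · · · █ · ·
    · · · █ █ · ·
    · · █ · · · ·
    · · · · · · ·
    · · · · · · ·
    · · · · · · ·
    · · · · · · ·
    · · · · · · ·
    · · · · · · ·
    · · · · · · ·
    · · · · · · ·
    · · · · · · ·
T2:
  2·area = 150
  edge (13, 14)→(6, 20): d=(-7,6) right/bottom  bias=-1
  edge (6, 20)→(2, 2): d=(-4,-18) top-left  bias=+0
  edge (2, 2)→(13, 14): d=(11,12) right/bottom  bias=-1
    (1,2)@(3, 5): e=[123,6,21] → █
    (2,2)@(5, 5): e=[111,42,-3] → ·
    (1,3)@(3, 7): e=[109,-2,43] → ·
    (2,3)@(5, 7): e=[97,34,19] → █
    (3,3)@(7, 7): e=[85,70,-5] → ·
    (2,4)@(5, 9): e=[83,26,41] → █
    (3,4)@(7, 9): e=[71,62,17] → █
    (4,4)@(9, 9): e=[59,98,-7] → ·
    (2,5)@(5, 11): e=[69,18,63] → █
    (4,5)@(9, 11): e=[45,90,15] → █
    (5,5)@(11, 11): e=[33,126,-9] → ·
    (2,6)@(5, 13): e=[55,10,85] → █
  covered (18 px):
    · · · · · · ·
    · · · · · · ·
    · █ · · · · ·
    · · █ · · · ·
    · · █ █ · · ·
    · · █ █ █ · ·
    · · █ █ █ █ ·
    · · █ █ █ █ ·
    · · · █ █ · ·
    · · · █ · · ·
    · · · · · · ·
    · · · · · · ·

Z-buffer (winner per pixel, '.' = empty):
  . . . . 1 . .
  . 0 0 1 1 . .
  . 2 1 0 . . .
  . . 2 . . . .
  . . 2 2 . . .
  . . 2 2 2 . .
  . . 2 2 2 2 .
  . . 2 2 2 2 .
  . . . 2 2 . .
  . . . 2 . . .
  . . . . . . .
  . . . . . . .

Final: 2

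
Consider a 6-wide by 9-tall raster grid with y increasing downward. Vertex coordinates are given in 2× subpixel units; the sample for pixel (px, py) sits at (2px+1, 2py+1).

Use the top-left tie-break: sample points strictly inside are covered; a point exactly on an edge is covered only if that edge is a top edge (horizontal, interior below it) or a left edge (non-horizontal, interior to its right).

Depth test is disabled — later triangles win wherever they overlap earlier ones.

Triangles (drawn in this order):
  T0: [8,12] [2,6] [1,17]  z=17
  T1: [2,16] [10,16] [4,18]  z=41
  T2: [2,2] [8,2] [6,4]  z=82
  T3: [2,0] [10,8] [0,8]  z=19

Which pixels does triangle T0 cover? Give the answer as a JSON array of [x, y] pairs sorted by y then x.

T0:
  2·area = 72  (B↔C swapped to make it positive)
  edge (8, 12)→(1, 17): d=(-7,5) right/bottom  bias=-1
  edge (1, 17)→(2, 6): d=(1,-11) top-left  bias=+0
  edge (2, 6)→(8, 12): d=(6,6) right/bottom  bias=-1
    (0,2)@(1, 5): e=[84,-12,0] → .  [on edge]
    (1,3)@(3, 7): e=[60,12,0] → .  [on edge]
    (1,4)@(3, 9): e=[46,14,12] → X
    (2,4)@(5, 9): e=[36,36,0] → .  [on edge]
    (1,5)@(3, 11): e=[32,16,24] → X
    (2,5)@(5, 11): e=[22,38,12] → X
    (3,5)@(7, 11): e=[12,60,0] → .  [on edge]
    (1,6)@(3, 13): e=[18,18,36] → X
    (3,6)@(7, 13): e=[-2,62,12] → .
    (4,6)@(9, 13): e=[-12,84,0] → .  [on edge]
    (1,7)@(3, 15): e=[4,20,48] → X
    (2,7)@(5, 15): e=[-6,42,36] → .
    (5,7)@(11, 15): e=[-36,108,0] → .  [on edge]
    (0,8)@(1, 17): e=[0,0,72] → .  [on edge]
  covered (6 px):
    . . . . . .
    . . . . . .
    . . . . . .
    . . . . . .
    . X . . . .
    . X X . . .
    . X X . . .
    . X . . . .
    . . . . . .
T1:
  2·area = 16
  edge (2, 16)→(10, 16): d=(8,0) top-left  bias=+0
  edge (10, 16)→(4, 18): d=(-6,2) right/bottom  bias=-1
  edge (4, 18)→(2, 16): d=(-2,-2) top-left  bias=+0
    (0,7)@(1, 15): e=[-8,24,0] → .  [on edge]
    (1,8)@(3, 17): e=[8,8,0] → X  [on edge]
    (2,8)@(5, 17): e=[8,4,4] → X
    (3,8)@(7, 17): e=[8,0,8] → .  [on edge]
  covered (2 px):
    . . . . . .
    . . . . . .
    . . . . . .
    . . . . . .
    . . . . . .
    . . . . . .
    . . . . . .
    . . . . . .
    . X X . . .
T2:
  2·area = 12
  edge (2, 2)→(8, 2): d=(6,0) top-left  bias=+0
  edge (8, 2)→(6, 4): d=(-2,2) right/bottom  bias=-1
  edge (6, 4)→(2, 2): d=(-4,-2) top-left  bias=+0
    (4,0)@(9, 1): e=[-6,0,18] → .  [on edge]
    (2,1)@(5, 3): e=[6,4,2] → X
    (3,1)@(7, 3): e=[6,0,6] → .  [on edge]
    (2,2)@(5, 5): e=[18,0,-6] → .  [on edge]
    (1,3)@(3, 7): e=[30,0,-18] → .  [on edge]
    (0,4)@(1, 9): e=[42,0,-30] → .  [on edge]
  covered (1 px):
    . . . . . .
    . . X . . .
    . . . . . .
    . . . . . .
    . . . . . .
    . . . . . .
    . . . . . .
    . . . . . .
    . . . . . .
T3:
  2·area = 80
  edge (2, 0)→(10, 8): d=(8,8) right/bottom  bias=-1
  edge (10, 8)→(0, 8): d=(-10,0) right/bottom  bias=-1
  edge (0, 8)→(2, 0): d=(2,-8) top-left  bias=+0
    (1,0)@(3, 1): e=[0,70,10] → .  [on edge]
    (1,1)@(3, 3): e=[16,50,14] → X
    (2,1)@(5, 3): e=[0,50,30] → .  [on edge]
    (0,2)@(1, 5): e=[48,30,2] → X
    (2,2)@(5, 5): e=[16,30,34] → X
    (3,2)@(7, 5): e=[0,30,50] → .  [on edge]
    (0,3)@(1, 7): e=[64,10,6] → X
    (3,3)@(7, 7): e=[16,10,54] → X
    (4,3)@(9, 7): e=[0,10,70] → .  [on edge]
    (0,4)@(1, 9): e=[80,-10,10] → .
    (1,4)@(3, 9): e=[64,-10,26] → .
    (2,4)@(5, 9): e=[48,-10,42] → .
    (5,4)@(11, 9): e=[0,-10,90] → .  [on edge]
  covered (8 px):
    . . . . . .
    . X . . . .
    X X X . . .
    X X X X . .
    . . . . . .
    . . . . . .
    . . . . . .
    . . . . . .
    . . . . . .

Result: [[1,4],[1,5],[2,5],[1,6],[2,6],[1,7]]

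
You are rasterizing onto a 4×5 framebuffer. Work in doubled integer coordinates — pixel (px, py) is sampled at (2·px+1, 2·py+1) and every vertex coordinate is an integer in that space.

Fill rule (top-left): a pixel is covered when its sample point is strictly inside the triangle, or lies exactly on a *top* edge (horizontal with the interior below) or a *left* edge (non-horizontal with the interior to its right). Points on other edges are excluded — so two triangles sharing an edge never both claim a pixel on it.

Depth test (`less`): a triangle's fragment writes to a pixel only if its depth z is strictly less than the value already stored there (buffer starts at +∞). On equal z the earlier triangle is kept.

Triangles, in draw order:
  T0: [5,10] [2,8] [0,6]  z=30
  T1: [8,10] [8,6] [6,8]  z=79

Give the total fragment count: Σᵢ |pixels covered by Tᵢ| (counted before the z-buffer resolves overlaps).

T0:
  2·area = 2
  edge (5, 10)→(2, 8): d=(-3,-2) top-left  bias=+0
  edge (2, 8)→(0, 6): d=(-2,-2) top-left  bias=+0
  edge (0, 6)→(5, 10): d=(5,4) right/bottom  bias=-1
    (0,3)@(1, 7): e=[1,0,1] → X  [on edge]
    (1,3)@(3, 7): e=[5,4,-7] → .
    (0,4)@(1, 9): e=[-5,-4,11] → .
    (1,4)@(3, 9): e=[-1,0,3] → .  [on edge]
  covered (1 px):
    . . . .
    . . . .
    . . . .
    X . . .
    . . . .
T1:
  2·area = 8  (B↔C swapped to make it positive)
  edge (8, 10)→(6, 8): d=(-2,-2) top-left  bias=+0
  edge (6, 8)→(8, 6): d=(2,-2) top-left  bias=+0
  edge (8, 6)→(8, 10): d=(0,4) right/bottom  bias=-1
    (0,1)@(1, 3): e=[0,-20,28] → .  [on edge]
    (1,2)@(3, 5): e=[0,-12,20] → .  [on edge]
    (2,3)@(5, 7): e=[0,-4,12] → .  [on edge]
    (3,3)@(7, 7): e=[4,0,4] → X  [on edge]
    (2,4)@(5, 9): e=[-4,0,12] → .  [on edge]
    (3,4)@(7, 9): e=[0,4,4] → X  [on edge]
  covered (2 px):
    . . . .
    . . . .
    . . . .
    . . . X
    . . . X

Final: 3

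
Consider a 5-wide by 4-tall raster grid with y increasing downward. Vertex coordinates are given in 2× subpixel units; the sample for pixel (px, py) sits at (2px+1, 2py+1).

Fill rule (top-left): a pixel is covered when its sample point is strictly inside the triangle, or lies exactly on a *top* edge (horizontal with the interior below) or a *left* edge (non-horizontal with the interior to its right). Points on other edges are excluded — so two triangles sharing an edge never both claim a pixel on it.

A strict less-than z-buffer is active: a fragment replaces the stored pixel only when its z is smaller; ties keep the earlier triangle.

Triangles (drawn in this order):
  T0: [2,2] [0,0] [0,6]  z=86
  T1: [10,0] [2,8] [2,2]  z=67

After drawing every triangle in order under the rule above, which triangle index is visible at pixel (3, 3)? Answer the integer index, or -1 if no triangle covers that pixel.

T0:
  2·area = 12  (B↔C swapped to make it positive)
  edge (2, 2)→(0, 6): d=(-2,4) right/bottom  bias=-1
  edge (0, 6)→(0, 0): d=(0,-6) top-left  bias=+0
  edge (0, 0)→(2, 2): d=(2,2) right/bottom  bias=-1
    (0,0)@(1, 1): e=[6,6,0] → ·  [on edge]
    (0,1)@(1, 3): e=[2,6,4] → █
    (1,1)@(3, 3): e=[-6,18,0] → ·  [on edge]
    (0,2)@(1, 5): e=[-2,6,8] → ·
    (2,2)@(5, 5): e=[-18,30,0] → ·  [on edge]
    (3,3)@(7, 7): e=[-30,42,0] → ·  [on edge]
  covered (1 px):
    · · · · ·
    █ · · · ·
    · · · · ·
    · · · · ·
T1:
  2·area = 48
  edge (10, 0)→(2, 8): d=(-8,8) right/bottom  bias=-1
  edge (2, 8)→(2, 2): d=(0,-6) top-left  bias=+0
  edge (2, 2)→(10, 0): d=(8,-2) top-left  bias=+0
    (3,0)@(7, 1): e=[16,30,2] → █
    (4,0)@(9, 1): e=[0,42,6] → ·  [on edge]
    (1,1)@(3, 3): e=[32,6,10] → █
    (2,1)@(5, 3): e=[16,18,14] → █
    (3,1)@(7, 3): e=[0,30,18] → ·  [on edge]
    (1,2)@(3, 5): e=[16,6,26] → █
    (2,2)@(5, 5): e=[0,18,30] → ·  [on edge]
    (1,3)@(3, 7): e=[0,6,42] → ·  [on edge]
  covered (4 px):
    · · · █ ·
    · █ █ · ·
    · █ · · ·
    · · · · ·

Z-buffer (winner per pixel, '.' = empty):
  . . . 1 .
  0 1 1 . .
  . 1 . . .
  . . . . .

Final: -1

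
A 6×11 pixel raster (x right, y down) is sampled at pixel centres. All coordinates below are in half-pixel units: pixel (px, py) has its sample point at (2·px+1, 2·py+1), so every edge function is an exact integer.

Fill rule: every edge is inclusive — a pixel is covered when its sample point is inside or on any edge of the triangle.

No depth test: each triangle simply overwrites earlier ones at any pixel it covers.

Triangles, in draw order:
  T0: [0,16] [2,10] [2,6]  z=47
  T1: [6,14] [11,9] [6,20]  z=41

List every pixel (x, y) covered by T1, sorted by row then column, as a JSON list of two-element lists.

T0:
  2·area = 8  (B↔C swapped to make it positive)
  edge (0, 16)→(2, 6): d=(2,-10) inclusive
  edge (2, 6)→(2, 10): d=(0,4) inclusive
  edge (2, 10)→(0, 16): d=(-2,6) inclusive
    (1,0)@(3, 1): e=[0,-4,12] → ·  [on edge]
    (2,0)@(5, 1): e=[20,-12,0] → ·  [on edge]
    (1,3)@(3, 7): e=[12,-4,0] → ·  [on edge]
    (0,5)@(1, 11): e=[0,4,4] → #  [on edge]
    (1,5)@(3, 11): e=[20,-4,-8] → ·
    (0,6)@(1, 13): e=[4,4,0] → #  [on edge]
    (1,6)@(3, 13): e=[24,-4,-12] → ·
    (0,7)@(1, 15): e=[8,4,-4] → ·
  covered (2 px):
    · · · · · ·
    · · · · · ·
    · · · · · ·
    · · · · · ·
    · · · · · ·
    # · · · · ·
    # · · · · ·
    · · · · · ·
    · · · · · ·
    · · · · · ·
    · · · · · ·
T1:
  2·area = 30
  edge (6, 14)→(11, 9): d=(5,-5) inclusive
  edge (11, 9)→(6, 20): d=(-5,11) inclusive
  edge (6, 20)→(6, 14): d=(0,-6) inclusive
    (5,4)@(11, 9): e=[0,0,30] → #  [on edge]
    (4,5)@(9, 11): e=[0,12,18] → #  [on edge]
    (5,5)@(11, 11): e=[10,-10,30] → ·
    (3,6)@(7, 13): e=[0,24,6] → #  [on edge]
    (5,6)@(11, 13): e=[20,-20,30] → ·
    (2,7)@(5, 15): e=[0,36,-6] → ·  [on edge]
    (3,7)@(7, 15): e=[10,14,6] → #
    (4,7)@(9, 15): e=[20,-8,18] → ·
    (1,8)@(3, 17): e=[0,48,-18] → ·  [on edge]
    (3,8)@(7, 17): e=[20,4,6] → #
    (4,8)@(9, 17): e=[30,-18,18] → ·
    (0,9)@(1, 19): e=[0,60,-30] → ·  [on edge]
  covered (6 px):
    · · · · · ·
    · · · · · ·
    · · · · · ·
    · · · · · ·
    · · · · · #
    · · · · # ·
    · · · # # ·
    · · · # · ·
    · · · # · ·
    · · · · · ·
    · · · · · ·

Answer: [[5,4],[4,5],[3,6],[4,6],[3,7],[3,8]]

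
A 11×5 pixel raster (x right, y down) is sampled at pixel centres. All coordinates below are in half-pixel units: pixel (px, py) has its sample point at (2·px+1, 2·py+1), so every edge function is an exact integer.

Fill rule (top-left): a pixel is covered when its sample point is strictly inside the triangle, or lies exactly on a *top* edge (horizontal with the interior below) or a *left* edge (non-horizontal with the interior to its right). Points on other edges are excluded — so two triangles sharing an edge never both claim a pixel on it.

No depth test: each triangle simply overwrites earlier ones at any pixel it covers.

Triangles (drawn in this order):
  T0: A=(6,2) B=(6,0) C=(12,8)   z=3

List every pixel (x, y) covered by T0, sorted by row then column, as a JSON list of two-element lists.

T0:
  2·area = 12
  edge (6, 2)→(6, 0): d=(0,-2) top-left  bias=+0
  edge (6, 0)→(12, 8): d=(6,8) right/bottom  bias=-1
  edge (12, 8)→(6, 2): d=(-6,-6) top-left  bias=+0
    (2,0)@(5, 1): e=[-2,14,0] → ·  [on edge]
    (3,1)@(7, 3): e=[2,10,0] → #  [on edge]
    (4,1)@(9, 3): e=[6,-6,12] → ·
    (3,2)@(7, 5): e=[2,22,-12] → ·
    (4,2)@(9, 5): e=[6,6,0] → #  [on edge]
    (5,2)@(11, 5): e=[10,-10,12] → ·
    (4,3)@(9, 7): e=[6,18,-12] → ·
    (5,3)@(11, 7): e=[10,2,0] → #  [on edge]
    (6,3)@(13, 7): e=[14,-14,12] → ·
    (5,4)@(11, 9): e=[10,14,-12] → ·
    (6,4)@(13, 9): e=[14,-2,0] → ·  [on edge]
  covered (3 px):
    · · · · · · · · · · ·
    · · · # · · · · · · ·
    · · · · # · · · · · ·
    · · · · · # · · · · ·
    · · · · · · · · · · ·

Result: [[3,1],[4,2],[5,3]]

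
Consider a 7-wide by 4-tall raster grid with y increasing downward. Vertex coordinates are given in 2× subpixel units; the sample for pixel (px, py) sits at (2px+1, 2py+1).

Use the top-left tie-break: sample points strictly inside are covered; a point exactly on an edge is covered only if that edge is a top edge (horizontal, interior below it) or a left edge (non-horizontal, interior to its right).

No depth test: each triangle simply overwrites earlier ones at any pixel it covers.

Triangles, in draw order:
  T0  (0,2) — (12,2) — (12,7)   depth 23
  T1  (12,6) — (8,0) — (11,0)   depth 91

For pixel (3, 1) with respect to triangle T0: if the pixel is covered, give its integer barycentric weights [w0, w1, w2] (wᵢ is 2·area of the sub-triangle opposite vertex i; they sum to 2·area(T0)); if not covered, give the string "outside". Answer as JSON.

T0:
  2·area = 60
  edge (0, 2)→(12, 2): d=(12,0) top-left  bias=+0
  edge (12, 2)→(12, 7): d=(0,5) right/bottom  bias=-1
  edge (12, 7)→(0, 2): d=(-12,-5) top-left  bias=+0
    (1,1)@(3, 3): e=[12,45,3] → #
    (2,1)@(5, 3): e=[12,35,13] → #
    (3,1)@(7, 3): e=[12,25,23] → #
    (4,1)@(9, 3): e=[12,15,33] → #
    (5,1)@(11, 3): e=[12,5,43] → #
    (6,1)@(13, 3): e=[12,-5,53] → ·
    (1,2)@(3, 5): e=[36,45,-21] → ·
    (2,2)@(5, 5): e=[36,35,-11] → ·
    (3,2)@(7, 5): e=[36,25,-1] → ·
    (4,2)@(9, 5): e=[36,15,9] → #
    (6,2)@(13, 5): e=[36,-5,29] → ·
    (4,3)@(9, 7): e=[60,15,-15] → ·
  covered (7 px):
    · · · · · · ·
    · # # # # # ·
    · · · · # # ·
    · · · · · · ·
T1:
  2·area = 18
  edge (12, 6)→(8, 0): d=(-4,-6) top-left  bias=+0
  edge (8, 0)→(11, 0): d=(3,0) top-left  bias=+0
  edge (11, 0)→(12, 6): d=(1,6) right/bottom  bias=-1
    (4,0)@(9, 1): e=[2,3,13] → #
    (5,0)@(11, 1): e=[14,3,1] → #
    (6,0)@(13, 1): e=[26,3,-11] → ·
    (4,1)@(9, 3): e=[-6,9,15] → ·
    (5,1)@(11, 3): e=[6,9,3] → #
    (6,1)@(13, 3): e=[18,9,-9] → ·
    (5,2)@(11, 5): e=[-2,15,5] → ·
  covered (3 px):
    · · · · # # ·
    · · · · · # ·
    · · · · · · ·
    · · · · · · ·

Final: [25,23,12]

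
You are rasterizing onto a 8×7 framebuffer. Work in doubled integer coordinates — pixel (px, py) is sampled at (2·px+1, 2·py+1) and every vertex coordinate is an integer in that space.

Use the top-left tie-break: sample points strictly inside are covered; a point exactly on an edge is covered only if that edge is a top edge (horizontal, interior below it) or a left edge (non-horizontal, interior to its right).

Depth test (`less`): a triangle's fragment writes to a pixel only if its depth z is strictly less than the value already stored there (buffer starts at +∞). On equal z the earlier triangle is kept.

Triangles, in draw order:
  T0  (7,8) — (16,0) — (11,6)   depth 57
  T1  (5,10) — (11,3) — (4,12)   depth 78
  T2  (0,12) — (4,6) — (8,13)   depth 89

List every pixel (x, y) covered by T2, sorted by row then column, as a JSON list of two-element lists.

T0:
  2·area = 14
  edge (7, 8)→(16, 0): d=(9,-8) top-left  bias=+0
  edge (16, 0)→(11, 6): d=(-5,6) right/bottom  bias=-1
  edge (11, 6)→(7, 8): d=(-4,2) right/bottom  bias=-1
    (7,0)@(15, 1): e=[1,1,12] → █
    (6,1)@(13, 3): e=[3,3,8] → █
    (7,1)@(15, 3): e=[19,-9,4] → ·
    (5,2)@(11, 5): e=[5,5,4] → █
    (6,2)@(13, 5): e=[21,-7,0] → ·  [on edge]
    (4,3)@(9, 7): e=[7,7,0] → ·  [on edge]
    (5,3)@(11, 7): e=[23,-5,-4] → ·
    (2,4)@(5, 9): e=[-7,21,0] → ·  [on edge]
    (0,5)@(1, 11): e=[-21,35,0] → ·  [on edge]
  covered (3 px):
    · · · · · · · █
    · · · · · · █ ·
    · · · · · █ · ·
    · · · · · · · ·
    · · · · · · · ·
    · · · · · · · ·
    · · · · · · · ·
T1:
  2·area = 5
  edge (5, 10)→(11, 3): d=(6,-7) top-left  bias=+0
  edge (11, 3)→(4, 12): d=(-7,9) right/bottom  bias=-1
  edge (4, 12)→(5, 10): d=(1,-2) top-left  bias=+0
    (5,1)@(11, 3): e=[0,0,5] → ·  [on edge]
  covered (0 px):
    · · · · · · · ·
    · · · · · · · ·
    · · · · · · · ·
    · · · · · · · ·
    · · · · · · · ·
    · · · · · · · ·
    · · · · · · · ·
T2:
  2·area = 52
  edge (0, 12)→(4, 6): d=(4,-6) top-left  bias=+0
  edge (4, 6)→(8, 13): d=(4,7) right/bottom  bias=-1
  edge (8, 13)→(0, 12): d=(-8,-1) top-left  bias=+0
    (1,4)@(3, 9): e=[6,19,27] → █
    (2,4)@(5, 9): e=[18,5,29] → █
    (3,4)@(7, 9): e=[30,-9,31] → ·
    (0,5)@(1, 11): e=[2,41,9] → █
    (3,5)@(7, 11): e=[38,-1,15] → ·
    (0,6)@(1, 13): e=[10,49,-7] → ·
    (1,6)@(3, 13): e=[22,35,-5] → ·
    (2,6)@(5, 13): e=[34,21,-3] → ·
  covered (5 px):
    · · · · · · · ·
    · · · · · · · ·
    · · · · · · · ·
    · · · · · · · ·
    · █ █ · · · · ·
    █ █ █ · · · · ·
    · · · · · · · ·

Answer: [[1,4],[2,4],[0,5],[1,5],[2,5]]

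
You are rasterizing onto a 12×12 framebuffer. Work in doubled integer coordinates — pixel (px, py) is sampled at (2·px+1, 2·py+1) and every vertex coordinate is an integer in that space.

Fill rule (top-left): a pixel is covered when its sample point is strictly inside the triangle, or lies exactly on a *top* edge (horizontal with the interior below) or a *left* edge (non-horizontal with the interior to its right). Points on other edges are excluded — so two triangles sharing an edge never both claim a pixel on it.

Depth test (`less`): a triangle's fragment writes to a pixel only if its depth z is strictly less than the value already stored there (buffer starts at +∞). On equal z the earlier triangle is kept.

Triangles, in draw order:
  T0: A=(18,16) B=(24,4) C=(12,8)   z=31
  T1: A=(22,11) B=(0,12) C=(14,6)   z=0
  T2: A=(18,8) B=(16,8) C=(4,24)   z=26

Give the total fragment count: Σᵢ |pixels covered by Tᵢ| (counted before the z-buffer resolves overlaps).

T0:
  2·area = 120  (B↔C swapped to make it positive)
  edge (18, 16)→(12, 8): d=(-6,-8) top-left  bias=+0
  edge (12, 8)→(24, 4): d=(12,-4) top-left  bias=+0
  edge (24, 4)→(18, 16): d=(-6,12) right/bottom  bias=-1
    (10,2)@(21, 5): e=[90,0,30] → █  [on edge]
    (11,2)@(23, 5): e=[106,8,6] → █
    (7,3)@(15, 7): e=[30,0,90] → █  [on edge]
    (8,3)@(17, 7): e=[46,8,66] → █
    (9,3)@(19, 7): e=[62,16,42] → █
    (11,3)@(23, 7): e=[94,32,-6] → ·
    (4,4)@(9, 9): e=[-30,0,150] → ·  [on edge]
    (6,4)@(13, 9): e=[2,16,102] → █
    (11,4)@(23, 9): e=[82,56,-18] → ·
    (1,5)@(3, 11): e=[-90,0,210] → ·  [on edge]
    (6,5)@(13, 11): e=[-10,40,90] → ·
    (7,5)@(15, 11): e=[6,48,66] → █
  covered (16 px):
    · · · · · · · · · · · ·
    · · · · · · · · · · · ·
    · · · · · · · · · · █ █
    · · · · · · · █ █ █ █ ·
    · · · · · · █ █ █ █ █ ·
    · · · · · · · █ █ █ · ·
    · · · · · · · · █ █ · ·
    · · · · · · · · · · · ·
    · · · · · · · · · · · ·
    · · · · · · · · · · · ·
    · · · · · · · · · · · ·
    · · · · · · · · · · · ·
T1:
  2·area = 118
  edge (22, 11)→(0, 12): d=(-22,1) right/bottom  bias=-1
  edge (0, 12)→(14, 6): d=(14,-6) top-left  bias=+0
  edge (14, 6)→(22, 11): d=(8,5) right/bottom  bias=-1
    (10,1)@(21, 3): e=[177,0,-59] → ·  [on edge]
    (6,3)@(13, 7): e=[97,8,13] → █
    (7,3)@(15, 7): e=[95,20,3] → █
    (8,3)@(17, 7): e=[93,32,-7] → ·
    (3,4)@(7, 9): e=[59,0,59] → █  [on edge]
    (4,4)@(9, 9): e=[57,12,49] → █
    (5,4)@(11, 9): e=[55,24,39] → █
    (8,4)@(17, 9): e=[49,60,9] → █
    (9,4)@(19, 9): e=[47,72,-1] → ·
    (1,5)@(3, 11): e=[19,4,95] → █
    (2,5)@(5, 11): e=[17,16,85] → █
    (9,5)@(19, 11): e=[3,100,15] → █
  covered (18 px):
    · · · · · · · · · · · ·
    · · · · · · · · · · · ·
    · · · · · · · · · · · ·
    · · · · · · █ █ · · · ·
    · · · █ █ █ █ █ █ · · ·
    · █ █ █ █ █ █ █ █ █ █ ·
    · · · · · · · · · · · ·
    · · · · · · · · · · · ·
    · · · · · · · · · · · ·
    · · · · · · · · · · · ·
    · · · · · · · · · · · ·
    · · · · · · · · · · · ·
T2:
  2·area = 32  (B↔C swapped to make it positive)
  edge (18, 8)→(4, 24): d=(-14,16) right/bottom  bias=-1
  edge (4, 24)→(16, 8): d=(12,-16) top-left  bias=+0
  edge (16, 8)→(18, 8): d=(2,0) top-left  bias=+0
    (8,4)@(17, 9): e=[2,28,2] → █
    (9,4)@(19, 9): e=[-30,60,2] → ·
    (7,5)@(15, 11): e=[6,20,6] → █
    (8,5)@(17, 11): e=[-26,52,6] → ·
    (6,6)@(13, 13): e=[10,12,10] → █
    (7,6)@(15, 13): e=[-22,44,10] → ·
    (5,7)@(11, 15): e=[14,4,14] → █
    (6,7)@(13, 15): e=[-18,36,14] → ·
    (5,8)@(11, 17): e=[-14,28,18] → ·
  covered (4 px):
    · · · · · · · · · · · ·
    · · · · · · · · · · · ·
    · · · · · · · · · · · ·
    · · · · · · · · · · · ·
    · · · · · · · · █ · · ·
    · · · · · · · █ · · · ·
    · · · · · · █ · · · · ·
    · · · · · █ · · · · · ·
    · · · · · · · · · · · ·
    · · · · · · · · · · · ·
    · · · · · · · · · · · ·
    · · · · · · · · · · · ·

Result: 38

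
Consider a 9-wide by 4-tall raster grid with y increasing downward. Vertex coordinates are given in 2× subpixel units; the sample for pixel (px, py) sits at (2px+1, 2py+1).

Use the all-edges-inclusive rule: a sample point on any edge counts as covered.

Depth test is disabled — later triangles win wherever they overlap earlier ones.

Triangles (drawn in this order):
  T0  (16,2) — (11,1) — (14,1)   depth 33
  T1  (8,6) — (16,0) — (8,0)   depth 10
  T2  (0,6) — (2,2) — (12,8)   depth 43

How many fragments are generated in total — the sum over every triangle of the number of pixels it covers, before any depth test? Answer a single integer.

T0:
  2·area = 3
  edge (16, 2)→(11, 1): d=(-5,-1) inclusive
  edge (11, 1)→(14, 1): d=(3,0) inclusive
  edge (14, 1)→(16, 2): d=(2,1) inclusive
    (0,0)@(1, 1): e=[-10,0,13] → ·  [on edge]
    (1,0)@(3, 1): e=[-8,0,11] → ·  [on edge]
    (2,0)@(5, 1): e=[-6,0,9] → ·  [on edge]
    (3,0)@(7, 1): e=[-4,0,7] → ·  [on edge]
    (4,0)@(9, 1): e=[-2,0,5] → ·  [on edge]
    (5,0)@(11, 1): e=[0,0,3] → █  [on edge]
    (6,0)@(13, 1): e=[2,0,1] → █  [on edge]
    (7,0)@(15, 1): e=[4,0,-1] → ·  [on edge]
    (8,0)@(17, 1): e=[6,0,-3] → ·  [on edge]
    (5,1)@(11, 3): e=[-10,6,7] → ·
    (6,1)@(13, 3): e=[-8,6,5] → ·
  covered (2 px):
    · · · · · █ █ · ·
    · · · · · · · · ·
    · · · · · · · · ·
    · · · · · · · · ·
T1:
  2·area = 48  (B↔C swapped to make it positive)
  edge (8, 6)→(8, 0): d=(0,-6) inclusive
  edge (8, 0)→(16, 0): d=(8,0) inclusive
  edge (16, 0)→(8, 6): d=(-8,6) inclusive
    (4,0)@(9, 1): e=[6,8,34] → █
    (5,0)@(11, 1): e=[18,8,22] → █
    (6,0)@(13, 1): e=[30,8,10] → █
    (7,0)@(15, 1): e=[42,8,-2] → ·
    (4,1)@(9, 3): e=[6,24,18] → █
    (6,1)@(13, 3): e=[30,24,-6] → ·
    (4,2)@(9, 5): e=[6,40,2] → █
    (5,2)@(11, 5): e=[18,40,-10] → ·
    (4,3)@(9, 7): e=[6,56,-14] → ·
  covered (6 px):
    · · · · █ █ █ · ·
    · · · · █ █ · · ·
    · · · · █ · · · ·
    · · · · · · · · ·
T2:
  2·area = 52
  edge (0, 6)→(2, 2): d=(2,-4) inclusive
  edge (2, 2)→(12, 8): d=(10,6) inclusive
  edge (12, 8)→(0, 6): d=(-12,-2) inclusive
    (1,1)@(3, 3): e=[6,4,42] → █
    (2,1)@(5, 3): e=[14,-8,46] → ·
    (0,2)@(1, 5): e=[2,36,14] → █
    (2,2)@(5, 5): e=[18,12,22] → █
    (3,2)@(7, 5): e=[26,0,26] → █  [on edge]
    (4,2)@(9, 5): e=[34,-12,30] → ·
    (0,3)@(1, 7): e=[6,56,-10] → ·
    (1,3)@(3, 7): e=[14,44,-6] → ·
    (2,3)@(5, 7): e=[22,32,-2] → ·
    (3,3)@(7, 7): e=[30,20,2] → █
    (4,3)@(9, 7): e=[38,8,6] → █
    (5,3)@(11, 7): e=[46,-4,10] → ·
  covered (7 px):
    · · · · · · · · ·
    · █ · · · · · · ·
    █ █ █ █ · · · · ·
    · · · █ █ · · · ·

Result: 15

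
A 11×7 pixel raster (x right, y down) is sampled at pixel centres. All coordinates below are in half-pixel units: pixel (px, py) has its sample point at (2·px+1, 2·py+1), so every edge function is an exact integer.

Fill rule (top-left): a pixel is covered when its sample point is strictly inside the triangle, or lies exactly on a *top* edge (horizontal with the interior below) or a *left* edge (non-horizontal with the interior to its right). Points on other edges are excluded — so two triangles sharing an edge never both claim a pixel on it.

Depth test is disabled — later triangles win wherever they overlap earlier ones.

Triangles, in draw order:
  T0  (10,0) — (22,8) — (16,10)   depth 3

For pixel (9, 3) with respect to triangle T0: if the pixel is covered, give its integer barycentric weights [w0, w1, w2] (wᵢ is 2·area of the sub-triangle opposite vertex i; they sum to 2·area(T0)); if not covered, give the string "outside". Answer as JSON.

T0:
  2·area = 72
  edge (10, 0)→(22, 8): d=(12,8) right/bottom  bias=-1
  edge (22, 8)→(16, 10): d=(-6,2) right/bottom  bias=-1
  edge (16, 10)→(10, 0): d=(-6,-10) top-left  bias=+0
    (5,0)@(11, 1): e=[4,64,4] → █
    (6,0)@(13, 1): e=[-12,60,24] → ·
    (5,1)@(11, 3): e=[28,52,-8] → ·
    (6,1)@(13, 3): e=[12,48,12] → █
    (7,1)@(15, 3): e=[-4,44,32] → ·
    (6,2)@(13, 5): e=[36,36,0] → █  [on edge]
    (7,2)@(15, 5): e=[20,32,20] → █
    (8,2)@(17, 5): e=[4,28,40] → █
    (9,2)@(19, 5): e=[-12,24,60] → ·
    (6,3)@(13, 7): e=[60,24,-12] → ·
    (7,3)@(15, 7): e=[44,20,8] → █
    (9,3)@(19, 7): e=[12,12,48] → █
    (9,4)@(19, 9): e=[36,0,36] → ·  [on edge]
    (6,5)@(13, 11): e=[108,0,-36] → ·  [on edge]
    (3,6)@(7, 13): e=[180,0,-108] → ·  [on edge]
  covered (9 px):
    · · · · · █ · · · · ·
    · · · · · · █ · · · ·
    · · · · · · █ █ █ · ·
    · · · · · · · █ █ █ ·
    · · · · · · · · █ · ·
    · · · · · · · · · · ·
    · · · · · · · · · · ·

Answer: [12,48,12]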